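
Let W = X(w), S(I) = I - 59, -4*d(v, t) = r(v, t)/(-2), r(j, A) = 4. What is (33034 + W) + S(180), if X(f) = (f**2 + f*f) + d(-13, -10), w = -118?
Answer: 122007/2 ≈ 61004.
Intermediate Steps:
d(v, t) = 1/2 (d(v, t) = -1/(-2) = -(-1)/2 = -1/4*(-2) = 1/2)
X(f) = 1/2 + 2*f**2 (X(f) = (f**2 + f*f) + 1/2 = (f**2 + f**2) + 1/2 = 2*f**2 + 1/2 = 1/2 + 2*f**2)
S(I) = -59 + I
W = 55697/2 (W = 1/2 + 2*(-118)**2 = 1/2 + 2*13924 = 1/2 + 27848 = 55697/2 ≈ 27849.)
(33034 + W) + S(180) = (33034 + 55697/2) + (-59 + 180) = 121765/2 + 121 = 122007/2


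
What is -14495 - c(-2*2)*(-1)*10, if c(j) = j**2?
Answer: -14335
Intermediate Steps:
-14495 - c(-2*2)*(-1)*10 = -14495 - (-2*2)**2*(-1)*10 = -14495 - (-4)**2*(-1)*10 = -14495 - 16*(-1)*10 = -14495 - (-16)*10 = -14495 - 1*(-160) = -14495 + 160 = -14335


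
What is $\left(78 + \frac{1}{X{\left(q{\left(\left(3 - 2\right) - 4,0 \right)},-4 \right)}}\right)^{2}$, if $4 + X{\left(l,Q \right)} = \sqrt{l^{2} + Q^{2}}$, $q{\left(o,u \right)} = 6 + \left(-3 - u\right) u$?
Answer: $\frac{1976849}{324} + \frac{703 \sqrt{13}}{81} \approx 6132.7$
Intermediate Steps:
$q{\left(o,u \right)} = 6 + u \left(-3 - u\right)$
$X{\left(l,Q \right)} = -4 + \sqrt{Q^{2} + l^{2}}$ ($X{\left(l,Q \right)} = -4 + \sqrt{l^{2} + Q^{2}} = -4 + \sqrt{Q^{2} + l^{2}}$)
$\left(78 + \frac{1}{X{\left(q{\left(\left(3 - 2\right) - 4,0 \right)},-4 \right)}}\right)^{2} = \left(78 + \frac{1}{-4 + \sqrt{\left(-4\right)^{2} + \left(6 - 0^{2} - 0\right)^{2}}}\right)^{2} = \left(78 + \frac{1}{-4 + \sqrt{16 + \left(6 - 0 + 0\right)^{2}}}\right)^{2} = \left(78 + \frac{1}{-4 + \sqrt{16 + \left(6 + 0 + 0\right)^{2}}}\right)^{2} = \left(78 + \frac{1}{-4 + \sqrt{16 + 6^{2}}}\right)^{2} = \left(78 + \frac{1}{-4 + \sqrt{16 + 36}}\right)^{2} = \left(78 + \frac{1}{-4 + \sqrt{52}}\right)^{2} = \left(78 + \frac{1}{-4 + 2 \sqrt{13}}\right)^{2}$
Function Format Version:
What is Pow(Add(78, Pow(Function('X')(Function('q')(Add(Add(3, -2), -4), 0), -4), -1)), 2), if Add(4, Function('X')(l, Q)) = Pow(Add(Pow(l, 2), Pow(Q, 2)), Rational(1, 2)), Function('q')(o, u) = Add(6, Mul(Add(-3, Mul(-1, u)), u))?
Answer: Add(Rational(1976849, 324), Mul(Rational(703, 81), Pow(13, Rational(1, 2)))) ≈ 6132.7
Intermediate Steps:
Function('q')(o, u) = Add(6, Mul(u, Add(-3, Mul(-1, u))))
Function('X')(l, Q) = Add(-4, Pow(Add(Pow(Q, 2), Pow(l, 2)), Rational(1, 2))) (Function('X')(l, Q) = Add(-4, Pow(Add(Pow(l, 2), Pow(Q, 2)), Rational(1, 2))) = Add(-4, Pow(Add(Pow(Q, 2), Pow(l, 2)), Rational(1, 2))))
Pow(Add(78, Pow(Function('X')(Function('q')(Add(Add(3, -2), -4), 0), -4), -1)), 2) = Pow(Add(78, Pow(Add(-4, Pow(Add(Pow(-4, 2), Pow(Add(6, Mul(-1, Pow(0, 2)), Mul(-3, 0)), 2)), Rational(1, 2))), -1)), 2) = Pow(Add(78, Pow(Add(-4, Pow(Add(16, Pow(Add(6, Mul(-1, 0), 0), 2)), Rational(1, 2))), -1)), 2) = Pow(Add(78, Pow(Add(-4, Pow(Add(16, Pow(Add(6, 0, 0), 2)), Rational(1, 2))), -1)), 2) = Pow(Add(78, Pow(Add(-4, Pow(Add(16, Pow(6, 2)), Rational(1, 2))), -1)), 2) = Pow(Add(78, Pow(Add(-4, Pow(Add(16, 36), Rational(1, 2))), -1)), 2) = Pow(Add(78, Pow(Add(-4, Pow(52, Rational(1, 2))), -1)), 2) = Pow(Add(78, Pow(Add(-4, Mul(2, Pow(13, Rational(1, 2)))), -1)), 2)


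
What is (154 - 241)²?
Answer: 7569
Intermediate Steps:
(154 - 241)² = (-87)² = 7569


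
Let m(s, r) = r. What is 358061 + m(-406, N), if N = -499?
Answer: 357562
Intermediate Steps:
358061 + m(-406, N) = 358061 - 499 = 357562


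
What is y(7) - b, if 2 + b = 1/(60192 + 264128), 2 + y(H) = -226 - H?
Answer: -75566561/324320 ≈ -233.00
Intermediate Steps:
y(H) = -228 - H (y(H) = -2 + (-226 - H) = -228 - H)
b = -648639/324320 (b = -2 + 1/(60192 + 264128) = -2 + 1/324320 = -648639/324320 ≈ -2.0000)
y(7) - b = (-228 - 1*7) - 1*(-648639/324320) = (-228 - 7) + 648639/324320 = -235 + 648639/324320 = -75566561/324320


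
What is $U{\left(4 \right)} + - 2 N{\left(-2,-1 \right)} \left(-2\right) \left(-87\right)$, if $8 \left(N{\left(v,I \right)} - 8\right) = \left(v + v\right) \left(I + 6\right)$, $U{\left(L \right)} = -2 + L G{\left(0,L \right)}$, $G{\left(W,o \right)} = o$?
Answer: $-1900$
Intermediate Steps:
$U{\left(L \right)} = -2 + L^{2}$ ($U{\left(L \right)} = -2 + L L = -2 + L^{2}$)
$N{\left(v,I \right)} = 8 + \frac{v \left(6 + I\right)}{4}$ ($N{\left(v,I \right)} = 8 + \frac{\left(v + v\right) \left(I + 6\right)}{8} = 8 + \frac{2 v \left(6 + I\right)}{8} = 8 + \frac{v \left(6 + I\right)}{4}$)
$U{\left(4 \right)} + - 2 N{\left(-2,-1 \right)} \left(-2\right) \left(-87\right) = \left(-2 + 4^{2}\right) + - 2 \left(8 + \frac{3}{2} \left(-2\right) + \frac{1}{4} \left(-1\right) \left(-2\right)\right) \left(-2\right) \left(-87\right) = \left(-2 + 16\right) + - 2 \left(8 - 3 + \frac{1}{2}\right) \left(-2\right) \left(-87\right) = 14 + \left(-2\right) \frac{11}{2} \left(-2\right) \left(-87\right) = 14 + \left(-11\right) \left(-2\right) \left(-87\right) = 14 + 22 \left(-87\right) = 14 - 1914 = -1900$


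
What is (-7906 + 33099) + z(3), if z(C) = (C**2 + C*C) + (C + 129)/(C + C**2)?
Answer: 25222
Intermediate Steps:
z(C) = 2*C**2 + (129 + C)/(C + C**2) (z(C) = (C**2 + C**2) + (129 + C)/(C + C**2) = 2*C**2 + (129 + C)/(C + C**2))
(-7906 + 33099) + z(3) = (-7906 + 33099) + (129 + 3 + 2*3**3 + 2*3**4)/(3*(1 + 3)) = 25193 + (1/3)*(129 + 3 + 2*27 + 2*81)/4 = 25193 + (1/3)*(1/4)*(129 + 3 + 54 + 162) = 25193 + (1/3)*(1/4)*348 = 25193 + 29 = 25222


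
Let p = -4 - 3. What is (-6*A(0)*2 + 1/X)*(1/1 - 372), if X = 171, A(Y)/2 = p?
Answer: -10658459/171 ≈ -62330.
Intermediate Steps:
p = -7
A(Y) = -14 (A(Y) = 2*(-7) = -14)
(-6*A(0)*2 + 1/X)*(1/1 - 372) = (-6*(-14)*2 + 1/171)*(1/1 - 372) = (84*2 + 1/171)*(1 - 372) = (168 + 1/171)*(-371) = (28729/171)*(-371) = -10658459/171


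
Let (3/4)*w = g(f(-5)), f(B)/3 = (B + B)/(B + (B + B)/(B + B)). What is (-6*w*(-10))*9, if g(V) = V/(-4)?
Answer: -1350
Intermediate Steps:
f(B) = 6*B/(1 + B) (f(B) = 3*((B + B)/(B + (B + B)/(B + B))) = 3*((2*B)/(B + (2*B)/((2*B)))) = 3*((2*B)/(B + (2*B)*(1/(2*B)))) = 3*((2*B)/(B + 1)) = 3*((2*B)/(1 + B)) = 3*(2*B/(1 + B)) = 6*B/(1 + B))
g(V) = -V/4 (g(V) = V*(-¼) = -V/4)
w = -5/2 (w = 4*(-3*(-5)/(2*(1 - 5)))/3 = 4*(-3*(-5)/(2*(-4)))/3 = 4*(-3*(-5)*(-1)/(2*4))/3 = 4*(-¼*15/2)/3 = (4/3)*(-15/8) = -5/2 ≈ -2.5000)
(-6*w*(-10))*9 = (-6*(-5/2)*(-10))*9 = (15*(-10))*9 = -150*9 = -1350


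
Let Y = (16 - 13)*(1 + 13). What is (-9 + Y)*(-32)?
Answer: -1056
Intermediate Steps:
Y = 42 (Y = 3*14 = 42)
(-9 + Y)*(-32) = (-9 + 42)*(-32) = 33*(-32) = -1056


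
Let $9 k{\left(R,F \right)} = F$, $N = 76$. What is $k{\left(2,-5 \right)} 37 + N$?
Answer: $\frac{499}{9} \approx 55.444$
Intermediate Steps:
$k{\left(R,F \right)} = \frac{F}{9}$
$k{\left(2,-5 \right)} 37 + N = \frac{1}{9} \left(-5\right) 37 + 76 = \left(- \frac{5}{9}\right) 37 + 76 = - \frac{185}{9} + 76 = \frac{499}{9}$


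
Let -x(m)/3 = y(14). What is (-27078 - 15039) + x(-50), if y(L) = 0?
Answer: -42117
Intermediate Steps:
x(m) = 0 (x(m) = -3*0 = 0)
(-27078 - 15039) + x(-50) = (-27078 - 15039) + 0 = -42117 + 0 = -42117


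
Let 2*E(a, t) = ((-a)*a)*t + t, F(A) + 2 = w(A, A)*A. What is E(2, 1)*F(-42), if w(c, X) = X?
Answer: -2643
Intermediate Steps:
F(A) = -2 + A² (F(A) = -2 + A*A = -2 + A²)
E(a, t) = t/2 - t*a²/2 (E(a, t) = (((-a)*a)*t + t)/2 = ((-a²)*t + t)/2 = (-t*a² + t)/2 = (t - t*a²)/2 = t/2 - t*a²/2)
E(2, 1)*F(-42) = ((½)*1*(1 - 1*2²))*(-2 + (-42)²) = ((½)*1*(1 - 1*4))*(-2 + 1764) = ((½)*1*(1 - 4))*1762 = ((½)*1*(-3))*1762 = -3/2*1762 = -2643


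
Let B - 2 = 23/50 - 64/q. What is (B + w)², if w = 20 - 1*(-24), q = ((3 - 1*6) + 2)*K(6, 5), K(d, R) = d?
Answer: 73427761/22500 ≈ 3263.5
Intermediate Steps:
q = -6 (q = ((3 - 1*6) + 2)*6 = ((3 - 6) + 2)*6 = (-3 + 2)*6 = -1*6 = -6)
w = 44 (w = 20 + 24 = 44)
B = 1969/150 (B = 2 + (23/50 - 64/(-6)) = 2 + (23*(1/50) - 64*(-⅙)) = 2 + (23/50 + 32/3) = 2 + 1669/150 = 1969/150 ≈ 13.127)
(B + w)² = (1969/150 + 44)² = (8569/150)² = 73427761/22500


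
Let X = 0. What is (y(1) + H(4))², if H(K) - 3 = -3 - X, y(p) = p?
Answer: 1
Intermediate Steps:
H(K) = 0 (H(K) = 3 + (-3 - 1*0) = 3 + (-3 + 0) = 3 - 3 = 0)
(y(1) + H(4))² = (1 + 0)² = 1² = 1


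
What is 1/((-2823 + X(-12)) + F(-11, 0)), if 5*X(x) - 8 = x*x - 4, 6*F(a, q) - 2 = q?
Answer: -15/41896 ≈ -0.00035803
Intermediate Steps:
F(a, q) = ⅓ + q/6
X(x) = ⅘ + x²/5 (X(x) = 8/5 + (x*x - 4)/5 = 8/5 + (x² - 4)/5 = 8/5 + (-4 + x²)/5 = 8/5 + (-⅘ + x²/5) = ⅘ + x²/5)
1/((-2823 + X(-12)) + F(-11, 0)) = 1/((-2823 + (⅘ + (⅕)*(-12)²)) + (⅓ + (⅙)*0)) = 1/((-2823 + (⅘ + (⅕)*144)) + (⅓ + 0)) = 1/((-2823 + (⅘ + 144/5)) + ⅓) = 1/((-2823 + 148/5) + ⅓) = 1/(-13967/5 + ⅓) = 1/(-41896/15) = -15/41896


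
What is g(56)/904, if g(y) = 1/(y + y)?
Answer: 1/101248 ≈ 9.8767e-6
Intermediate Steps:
g(y) = 1/(2*y)
g(56)/904 = ((½)/56)/904 = ((½)*(1/56))*(1/904) = (1/112)*(1/904) = 1/101248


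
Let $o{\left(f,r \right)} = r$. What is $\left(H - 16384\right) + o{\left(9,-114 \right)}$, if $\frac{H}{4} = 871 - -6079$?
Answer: $11302$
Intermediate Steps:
$H = 27800$ ($H = 4 \left(871 - -6079\right) = 4 \left(871 + 6079\right) = 4 \cdot 6950 = 27800$)
$\left(H - 16384\right) + o{\left(9,-114 \right)} = \left(27800 - 16384\right) - 114 = 11416 - 114 = 11302$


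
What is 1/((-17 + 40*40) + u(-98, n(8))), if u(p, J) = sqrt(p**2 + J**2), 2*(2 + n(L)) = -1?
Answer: 6332/9985115 - 2*sqrt(38441)/9985115 ≈ 0.00059487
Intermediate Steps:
n(L) = -5/2 (n(L) = -2 + (1/2)*(-1) = -2 - 1/2 = -5/2)
u(p, J) = sqrt(J**2 + p**2)
1/((-17 + 40*40) + u(-98, n(8))) = 1/((-17 + 40*40) + sqrt((-5/2)**2 + (-98)**2)) = 1/((-17 + 1600) + sqrt(25/4 + 9604)) = 1/(1583 + sqrt(38441/4)) = 1/(1583 + sqrt(38441)/2)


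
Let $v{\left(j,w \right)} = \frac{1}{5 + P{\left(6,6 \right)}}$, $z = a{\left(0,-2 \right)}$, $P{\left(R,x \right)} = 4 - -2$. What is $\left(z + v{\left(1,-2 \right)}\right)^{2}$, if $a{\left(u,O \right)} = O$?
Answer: $\frac{441}{121} \approx 3.6446$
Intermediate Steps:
$P{\left(R,x \right)} = 6$ ($P{\left(R,x \right)} = 4 + 2 = 6$)
$z = -2$
$v{\left(j,w \right)} = \frac{1}{11}$ ($v{\left(j,w \right)} = \frac{1}{5 + 6} = \frac{1}{11}$)
$\left(z + v{\left(1,-2 \right)}\right)^{2} = \left(-2 + \frac{1}{11}\right)^{2} = \left(- \frac{21}{11}\right)^{2} = \frac{441}{121}$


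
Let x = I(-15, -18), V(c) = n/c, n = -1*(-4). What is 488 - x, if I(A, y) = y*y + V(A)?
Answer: 2464/15 ≈ 164.27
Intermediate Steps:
n = 4
V(c) = 4/c
I(A, y) = y**2 + 4/A (I(A, y) = y*y + 4/A = y**2 + 4/A)
x = 4856/15 (x = (-18)**2 + 4/(-15) = 324 + 4*(-1/15) = 324 - 4/15 = 4856/15 ≈ 323.73)
488 - x = 488 - 1*4856/15 = 488 - 4856/15 = 2464/15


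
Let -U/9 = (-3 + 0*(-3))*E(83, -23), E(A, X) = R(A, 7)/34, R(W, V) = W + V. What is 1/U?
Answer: 17/1215 ≈ 0.013992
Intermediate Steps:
R(W, V) = V + W
E(A, X) = 7/34 + A/34 (E(A, X) = (7 + A)/34 = (7 + A)*(1/34) = 7/34 + A/34)
U = 1215/17 (U = -9*(-3 + 0*(-3))*(7/34 + (1/34)*83) = -9*(-3 + 0)*(7/34 + 83/34) = -(-27)*45/17 = -9*(-135/17) = 1215/17 ≈ 71.471)
1/U = 1/(1215/17) = 17/1215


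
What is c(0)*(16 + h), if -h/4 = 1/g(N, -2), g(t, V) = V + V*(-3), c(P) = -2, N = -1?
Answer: -30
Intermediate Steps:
g(t, V) = -2*V (g(t, V) = V - 3*V = -2*V)
h = -1 (h = -4/((-2*(-2))) = -4/4 = -4*1/4 = -1)
c(0)*(16 + h) = -2*(16 - 1) = -2*15 = -30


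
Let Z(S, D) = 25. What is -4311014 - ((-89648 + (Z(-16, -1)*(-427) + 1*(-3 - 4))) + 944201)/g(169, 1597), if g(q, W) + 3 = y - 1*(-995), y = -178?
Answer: -3510009267/814 ≈ -4.3120e+6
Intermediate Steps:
g(q, W) = 814 (g(q, W) = -3 + (-178 - 1*(-995)) = -3 + (-178 + 995) = -3 + 817 = 814)
-4311014 - ((-89648 + (Z(-16, -1)*(-427) + 1*(-3 - 4))) + 944201)/g(169, 1597) = -4311014 - ((-89648 + (25*(-427) + 1*(-3 - 4))) + 944201)/814 = -4311014 - ((-89648 + (-10675 + 1*(-7))) + 944201)/814 = -4311014 - ((-89648 + (-10675 - 7)) + 944201)/814 = -4311014 - ((-89648 - 10682) + 944201)/814 = -4311014 - (-100330 + 944201)/814 = -4311014 - 843871/814 = -3510009267/814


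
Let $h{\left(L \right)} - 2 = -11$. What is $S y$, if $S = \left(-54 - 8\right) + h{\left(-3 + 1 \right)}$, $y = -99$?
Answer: $7029$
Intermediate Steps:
$h{\left(L \right)} = -9$ ($h{\left(L \right)} = 2 - 11 = -9$)
$S = -71$ ($S = \left(-54 - 8\right) - 9 = -62 - 9 = -71$)
$S y = \left(-71\right) \left(-99\right) = 7029$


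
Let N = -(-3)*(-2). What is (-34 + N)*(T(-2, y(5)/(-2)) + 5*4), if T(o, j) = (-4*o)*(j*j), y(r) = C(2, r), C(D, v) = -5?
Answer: -2800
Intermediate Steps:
y(r) = -5
T(o, j) = -4*o*j² (T(o, j) = (-4*o)*j² = -4*o*j²)
N = -6 (N = -3*2 = -6)
(-34 + N)*(T(-2, y(5)/(-2)) + 5*4) = (-34 - 6)*(-4*(-2)*(-5/(-2))² + 5*4) = -40*(-4*(-2)*(-5*(-½))² + 20) = -40*(-4*(-2)*(5/2)² + 20) = -40*(-4*(-2)*25/4 + 20) = -40*(50 + 20) = -40*70 = -2800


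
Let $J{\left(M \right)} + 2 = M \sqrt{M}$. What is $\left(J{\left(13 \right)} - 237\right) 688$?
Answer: $-164432 + 8944 \sqrt{13} \approx -1.3218 \cdot 10^{5}$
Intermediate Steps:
$J{\left(M \right)} = -2 + M^{\frac{3}{2}}$ ($J{\left(M \right)} = -2 + M \sqrt{M} = -2 + M^{\frac{3}{2}}$)
$\left(J{\left(13 \right)} - 237\right) 688 = \left(\left(-2 + 13^{\frac{3}{2}}\right) - 237\right) 688 = \left(\left(-2 + 13 \sqrt{13}\right) - 237\right) 688 = \left(-239 + 13 \sqrt{13}\right) 688 = -164432 + 8944 \sqrt{13}$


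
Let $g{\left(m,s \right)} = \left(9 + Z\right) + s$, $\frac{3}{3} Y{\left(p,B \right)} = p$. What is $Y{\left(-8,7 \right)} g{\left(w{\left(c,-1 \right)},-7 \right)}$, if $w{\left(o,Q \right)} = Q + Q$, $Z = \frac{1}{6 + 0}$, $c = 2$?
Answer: $- \frac{52}{3} \approx -17.333$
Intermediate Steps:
$Z = \frac{1}{6} \approx 0.16667$
$w{\left(o,Q \right)} = 2 Q$
$Y{\left(p,B \right)} = p$
$g{\left(m,s \right)} = \frac{55}{6} + s$ ($g{\left(m,s \right)} = \left(9 + \frac{1}{6}\right) + s = \frac{55}{6} + s$)
$Y{\left(-8,7 \right)} g{\left(w{\left(c,-1 \right)},-7 \right)} = - 8 \left(\frac{55}{6} - 7\right) = \left(-8\right) \frac{13}{6} = - \frac{52}{3}$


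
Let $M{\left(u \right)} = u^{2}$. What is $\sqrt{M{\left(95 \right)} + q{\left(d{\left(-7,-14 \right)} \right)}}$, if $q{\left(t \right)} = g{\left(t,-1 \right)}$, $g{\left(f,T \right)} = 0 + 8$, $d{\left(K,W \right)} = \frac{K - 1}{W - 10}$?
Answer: $\sqrt{9033} \approx 95.042$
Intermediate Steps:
$d{\left(K,W \right)} = \frac{-1 + K}{-10 + W}$
$g{\left(f,T \right)} = 8$
$q{\left(t \right)} = 8$
$\sqrt{M{\left(95 \right)} + q{\left(d{\left(-7,-14 \right)} \right)}} = \sqrt{95^{2} + 8} = \sqrt{9025 + 8} = \sqrt{9033}$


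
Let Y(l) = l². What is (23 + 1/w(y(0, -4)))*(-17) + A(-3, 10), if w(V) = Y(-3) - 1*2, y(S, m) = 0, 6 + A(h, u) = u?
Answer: -2726/7 ≈ -389.43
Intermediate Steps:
A(h, u) = -6 + u
w(V) = 7 (w(V) = (-3)² - 1*2 = 9 - 2 = 7)
(23 + 1/w(y(0, -4)))*(-17) + A(-3, 10) = (23 + 1/7)*(-17) + (-6 + 10) = (23 + ⅐)*(-17) + 4 = (162/7)*(-17) + 4 = -2754/7 + 4 = -2726/7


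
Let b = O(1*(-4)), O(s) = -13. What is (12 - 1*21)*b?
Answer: 117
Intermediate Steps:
b = -13
(12 - 1*21)*b = (12 - 1*21)*(-13) = (12 - 21)*(-13) = -9*(-13) = 117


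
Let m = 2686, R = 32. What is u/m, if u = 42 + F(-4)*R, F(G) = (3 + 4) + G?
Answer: 69/1343 ≈ 0.051378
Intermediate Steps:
F(G) = 7 + G
u = 138 (u = 42 + (7 - 4)*32 = 42 + 3*32 = 42 + 96 = 138)
u/m = 138/2686 = 138*(1/2686) = 69/1343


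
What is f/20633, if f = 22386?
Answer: 22386/20633 ≈ 1.0850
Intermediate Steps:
f/20633 = 22386/20633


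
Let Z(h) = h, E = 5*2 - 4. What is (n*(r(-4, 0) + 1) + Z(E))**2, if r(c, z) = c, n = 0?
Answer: 36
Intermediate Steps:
E = 6 (E = 10 - 4 = 6)
(n*(r(-4, 0) + 1) + Z(E))**2 = (0*(-4 + 1) + 6)**2 = (0*(-3) + 6)**2 = (0 + 6)**2 = 6**2 = 36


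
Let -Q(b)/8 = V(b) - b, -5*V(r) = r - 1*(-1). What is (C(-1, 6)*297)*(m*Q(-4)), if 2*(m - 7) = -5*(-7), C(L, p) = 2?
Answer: -2677752/5 ≈ -5.3555e+5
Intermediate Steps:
V(r) = -1/5 - r/5 (V(r) = -(r - 1*(-1))/5 = -(r + 1)/5 = -(1 + r)/5 = -1/5 - r/5)
m = 49/2 (m = 7 + (-5*(-7))/2 = 7 + (1/2)*35 = 7 + 35/2 = 49/2 ≈ 24.500)
Q(b) = 8/5 + 48*b/5 (Q(b) = -8*((-1/5 - b/5) - b) = -8*(-1/5 - 6*b/5) = 8/5 + 48*b/5)
(C(-1, 6)*297)*(m*Q(-4)) = (2*297)*(49*(8/5 + (48/5)*(-4))/2) = 594*(49*(8/5 - 192/5)/2) = 594*((49/2)*(-184/5)) = 594*(-4508/5) = -2677752/5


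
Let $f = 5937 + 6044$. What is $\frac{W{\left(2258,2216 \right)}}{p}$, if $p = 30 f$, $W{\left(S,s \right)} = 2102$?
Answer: $\frac{1051}{179715} \approx 0.0058481$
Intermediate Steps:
$f = 11981$
$p = 359430$ ($p = 30 \cdot 11981 = 359430$)
$\frac{W{\left(2258,2216 \right)}}{p} = \frac{2102}{359430} = 2102 \cdot \frac{1}{359430} = \frac{1051}{179715}$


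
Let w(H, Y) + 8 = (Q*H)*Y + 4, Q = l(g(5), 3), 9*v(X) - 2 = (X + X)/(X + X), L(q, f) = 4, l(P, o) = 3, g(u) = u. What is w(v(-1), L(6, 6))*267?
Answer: 0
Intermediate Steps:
v(X) = 1/3 (v(X) = 2/9 + ((X + X)/(X + X))/9 = 2/9 + ((2*X)/((2*X)))/9 = 2/9 + ((2*X)*(1/(2*X)))/9 = 2/9 + (1/9)*1 = 2/9 + 1/9 = 1/3)
Q = 3
w(H, Y) = -4 + 3*H*Y (w(H, Y) = -8 + ((3*H)*Y + 4) = -8 + (3*H*Y + 4) = -8 + (4 + 3*H*Y) = -4 + 3*H*Y)
w(v(-1), L(6, 6))*267 = (-4 + 3*(1/3)*4)*267 = (-4 + 4)*267 = 0*267 = 0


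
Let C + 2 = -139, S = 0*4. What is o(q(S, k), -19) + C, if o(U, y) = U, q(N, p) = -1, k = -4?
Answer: -142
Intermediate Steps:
S = 0
C = -141 (C = -2 - 139 = -141)
o(q(S, k), -19) + C = -1 - 141 = -142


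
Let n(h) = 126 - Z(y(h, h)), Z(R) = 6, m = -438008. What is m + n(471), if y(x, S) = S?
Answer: -437888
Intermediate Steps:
n(h) = 120 (n(h) = 126 - 1*6 = 126 - 6 = 120)
m + n(471) = -438008 + 120 = -437888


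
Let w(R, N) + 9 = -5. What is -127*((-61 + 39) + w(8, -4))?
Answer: 4572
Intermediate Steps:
w(R, N) = -14 (w(R, N) = -9 - 5 = -14)
-127*((-61 + 39) + w(8, -4)) = -127*((-61 + 39) - 14) = -127*(-22 - 14) = -127*(-36) = 4572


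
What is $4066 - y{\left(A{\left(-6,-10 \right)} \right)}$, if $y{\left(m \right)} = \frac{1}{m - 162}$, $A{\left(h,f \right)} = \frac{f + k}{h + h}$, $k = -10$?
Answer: $\frac{1955749}{481} \approx 4066.0$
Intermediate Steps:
$A{\left(h,f \right)} = \frac{-10 + f}{2 h}$ ($A{\left(h,f \right)} = \frac{f - 10}{h + h} = \frac{-10 + f}{2 h}$)
$y{\left(m \right)} = \frac{1}{-162 + m}$
$4066 - y{\left(A{\left(-6,-10 \right)} \right)} = 4066 - \frac{1}{-162 + \frac{-10 - 10}{2 \left(-6\right)}} = 4066 - \frac{1}{-162 + \frac{1}{2} \left(- \frac{1}{6}\right) \left(-20\right)} = 4066 - \frac{1}{-162 + \frac{5}{3}} = 4066 - \frac{1}{- \frac{481}{3}} = 4066 - - \frac{3}{481} = 4066 + \frac{3}{481} = \frac{1955749}{481}$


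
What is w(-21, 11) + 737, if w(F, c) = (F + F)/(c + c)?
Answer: 8086/11 ≈ 735.09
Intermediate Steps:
w(F, c) = F/c (w(F, c) = (2*F)/((2*c)) = (2*F)*(1/(2*c)) = F/c)
w(-21, 11) + 737 = -21/11 + 737 = 8086/11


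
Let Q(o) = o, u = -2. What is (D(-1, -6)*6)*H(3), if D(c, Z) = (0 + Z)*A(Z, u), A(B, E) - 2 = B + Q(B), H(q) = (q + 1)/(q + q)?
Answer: 240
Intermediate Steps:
H(q) = (1 + q)/(2*q) (H(q) = (1 + q)/((2*q)) = (1 + q)*(1/(2*q)) = (1 + q)/(2*q))
A(B, E) = 2 + 2*B (A(B, E) = 2 + (B + B) = 2 + 2*B)
D(c, Z) = Z*(2 + 2*Z) (D(c, Z) = (0 + Z)*(2 + 2*Z) = Z*(2 + 2*Z))
(D(-1, -6)*6)*H(3) = ((2*(-6)*(1 - 6))*6)*((½)*(1 + 3)/3) = ((2*(-6)*(-5))*6)*((½)*(⅓)*4) = (60*6)*(⅔) = 360*(⅔) = 240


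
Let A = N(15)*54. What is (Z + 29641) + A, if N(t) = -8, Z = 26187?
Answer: 55396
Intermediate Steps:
A = -432 (A = -8*54 = -432)
(Z + 29641) + A = (26187 + 29641) - 432 = 55828 - 432 = 55396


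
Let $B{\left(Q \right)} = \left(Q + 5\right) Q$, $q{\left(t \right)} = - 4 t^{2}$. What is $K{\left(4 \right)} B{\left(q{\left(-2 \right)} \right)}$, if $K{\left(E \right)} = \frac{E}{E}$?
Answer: $176$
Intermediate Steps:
$K{\left(E \right)} = 1$
$B{\left(Q \right)} = Q \left(5 + Q\right)$ ($B{\left(Q \right)} = \left(5 + Q\right) Q = Q \left(5 + Q\right)$)
$K{\left(4 \right)} B{\left(q{\left(-2 \right)} \right)} = 1 - 4 \left(-2\right)^{2} \left(5 - 4 \left(-2\right)^{2}\right) = 1 \left(-4\right) 4 \left(5 - 16\right) = 1 \left(- 16 \left(5 - 16\right)\right) = 1 \left(\left(-16\right) \left(-11\right)\right) = 1 \cdot 176 = 176$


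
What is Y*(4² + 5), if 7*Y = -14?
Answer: -42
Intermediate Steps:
Y = -2 (Y = (⅐)*(-14) = -2)
Y*(4² + 5) = -2*(4² + 5) = -2*(16 + 5) = -2*21 = -42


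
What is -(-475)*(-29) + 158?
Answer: -13617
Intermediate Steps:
-(-475)*(-29) + 158 = -95*145 + 158 = -13775 + 158 = -13617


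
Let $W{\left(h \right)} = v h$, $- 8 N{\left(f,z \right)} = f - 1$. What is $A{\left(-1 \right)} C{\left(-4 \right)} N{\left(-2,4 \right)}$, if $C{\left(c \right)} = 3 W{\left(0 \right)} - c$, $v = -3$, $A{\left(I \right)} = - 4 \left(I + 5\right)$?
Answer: $-24$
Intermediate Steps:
$N{\left(f,z \right)} = \frac{1}{8} - \frac{f}{8}$ ($N{\left(f,z \right)} = - \frac{f - 1}{8} = - \frac{-1 + f}{8} = \frac{1}{8} - \frac{f}{8}$)
$A{\left(I \right)} = -20 - 4 I$ ($A{\left(I \right)} = - 4 \left(5 + I\right) = -20 - 4 I$)
$W{\left(h \right)} = - 3 h$
$C{\left(c \right)} = - c$ ($C{\left(c \right)} = 3 \left(\left(-3\right) 0\right) - c = 3 \cdot 0 - c = 0 - c = - c$)
$A{\left(-1 \right)} C{\left(-4 \right)} N{\left(-2,4 \right)} = \left(-20 - -4\right) \left(-1\right) \left(-4\right) \left(\frac{1}{8} - - \frac{1}{4}\right) = \left(-20 + 4\right) 4 \left(\frac{1}{8} + \frac{1}{4}\right) = - 16 \cdot 4 \cdot \frac{3}{8} = \left(-16\right) \frac{3}{2} = -24$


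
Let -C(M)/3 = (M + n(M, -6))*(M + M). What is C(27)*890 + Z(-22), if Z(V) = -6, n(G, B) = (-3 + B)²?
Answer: -15571446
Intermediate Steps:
C(M) = -6*M*(81 + M) (C(M) = -3*(M + (-3 - 6)²)*(M + M) = -3*(M + (-9)²)*2*M = -3*(M + 81)*2*M = -3*(81 + M)*2*M = -6*M*(81 + M))
C(27)*890 + Z(-22) = -6*27*(81 + 27)*890 - 6 = -6*27*108*890 - 6 = -17496*890 - 6 = -15571440 - 6 = -15571446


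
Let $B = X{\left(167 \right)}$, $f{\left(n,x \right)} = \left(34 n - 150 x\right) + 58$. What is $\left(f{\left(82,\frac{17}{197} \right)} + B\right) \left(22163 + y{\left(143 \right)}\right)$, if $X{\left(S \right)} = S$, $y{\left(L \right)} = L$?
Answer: $\frac{13183091366}{197} \approx 6.6919 \cdot 10^{7}$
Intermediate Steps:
$f{\left(n,x \right)} = 58 - 150 x + 34 n$ ($f{\left(n,x \right)} = \left(- 150 x + 34 n\right) + 58 = 58 - 150 x + 34 n$)
$B = 167$
$\left(f{\left(82,\frac{17}{197} \right)} + B\right) \left(22163 + y{\left(143 \right)}\right) = \left(\left(58 - 150 \cdot \frac{17}{197} + 34 \cdot 82\right) + 167\right) \left(22163 + 143\right) = \left(\left(58 - 150 \cdot 17 \cdot \frac{1}{197} + 2788\right) + 167\right) 22306 = \left(\left(58 - \frac{2550}{197} + 2788\right) + 167\right) 22306 = \left(\frac{558112}{197} + 167\right) 22306 = \frac{591011}{197} \cdot 22306 = \frac{13183091366}{197}$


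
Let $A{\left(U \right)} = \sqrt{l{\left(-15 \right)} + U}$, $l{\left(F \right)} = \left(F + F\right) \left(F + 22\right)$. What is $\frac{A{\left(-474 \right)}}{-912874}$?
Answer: $- \frac{3 i \sqrt{19}}{456437} \approx - 2.865 \cdot 10^{-5} i$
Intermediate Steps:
$l{\left(F \right)} = 2 F \left(22 + F\right)$
$A{\left(U \right)} = \sqrt{-210 + U}$ ($A{\left(U \right)} = \sqrt{2 \left(-15\right) \left(22 - 15\right) + U} = \sqrt{2 \left(-15\right) 7 + U} = \sqrt{-210 + U}$)
$\frac{A{\left(-474 \right)}}{-912874} = \frac{\sqrt{-210 - 474}}{-912874} = \sqrt{-684} \left(- \frac{1}{912874}\right) = 6 i \sqrt{19} \left(- \frac{1}{912874}\right) = - \frac{3 i \sqrt{19}}{456437}$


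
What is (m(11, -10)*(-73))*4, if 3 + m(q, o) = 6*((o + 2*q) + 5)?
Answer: -28908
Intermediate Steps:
m(q, o) = 27 + 6*o + 12*q (m(q, o) = -3 + 6*((o + 2*q) + 5) = -3 + 6*(5 + o + 2*q) = -3 + (30 + 6*o + 12*q) = 27 + 6*o + 12*q)
(m(11, -10)*(-73))*4 = ((27 + 6*(-10) + 12*11)*(-73))*4 = ((27 - 60 + 132)*(-73))*4 = (99*(-73))*4 = -7227*4 = -28908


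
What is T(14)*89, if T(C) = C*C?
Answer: 17444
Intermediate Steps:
T(C) = C**2
T(14)*89 = 14**2*89 = 196*89 = 17444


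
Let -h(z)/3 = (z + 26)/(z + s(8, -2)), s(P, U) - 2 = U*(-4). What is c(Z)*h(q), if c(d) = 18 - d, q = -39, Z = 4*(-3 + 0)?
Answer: -1170/29 ≈ -40.345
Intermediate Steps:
s(P, U) = 2 - 4*U (s(P, U) = 2 + U*(-4) = 2 - 4*U)
Z = -12 (Z = 4*(-3) = -12)
h(z) = -3*(26 + z)/(10 + z) (h(z) = -3*(z + 26)/(z + (2 - 4*(-2))) = -3*(26 + z)/(z + (2 + 8)) = -3*(26 + z)/(z + 10) = -3*(26 + z)/(10 + z))
c(Z)*h(q) = (18 - 1*(-12))*(3*(-26 - 1*(-39))/(10 - 39)) = (18 + 12)*(3*(-26 + 39)/(-29)) = 30*(3*(-1/29)*13) = 30*(-39/29) = -1170/29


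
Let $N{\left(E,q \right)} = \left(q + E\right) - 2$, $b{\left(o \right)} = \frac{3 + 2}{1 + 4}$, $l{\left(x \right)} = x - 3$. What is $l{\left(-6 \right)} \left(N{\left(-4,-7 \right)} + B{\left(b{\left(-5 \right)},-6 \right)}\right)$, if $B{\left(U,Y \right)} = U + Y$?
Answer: $162$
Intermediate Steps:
$l{\left(x \right)} = -3 + x$
$b{\left(o \right)} = 1$ ($b{\left(o \right)} = \frac{5}{5} = 5 \cdot \frac{1}{5} = 1$)
$N{\left(E,q \right)} = -2 + E + q$ ($N{\left(E,q \right)} = \left(E + q\right) - 2 = -2 + E + q$)
$l{\left(-6 \right)} \left(N{\left(-4,-7 \right)} + B{\left(b{\left(-5 \right)},-6 \right)}\right) = \left(-3 - 6\right) \left(\left(-2 - 4 - 7\right) + \left(1 - 6\right)\right) = - 9 \left(-13 - 5\right) = \left(-9\right) \left(-18\right) = 162$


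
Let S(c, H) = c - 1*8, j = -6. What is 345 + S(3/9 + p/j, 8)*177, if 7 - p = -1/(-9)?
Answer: -10937/9 ≈ -1215.2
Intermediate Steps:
p = 62/9 (p = 7 - (-1)/(-9) = 7 - (-1)*(-1)/9 = 7 - 1*⅑ = 7 - ⅑ = 62/9 ≈ 6.8889)
S(c, H) = -8 + c (S(c, H) = c - 8 = -8 + c)
345 + S(3/9 + p/j, 8)*177 = 345 + (-8 + (3/9 + (62/9)/(-6)))*177 = 345 + (-8 + (3*(⅑) + (62/9)*(-⅙)))*177 = 345 + (-8 + (⅓ - 31/27))*177 = 345 + (-8 - 22/27)*177 = 345 - 238/27*177 = 345 - 14042/9 = -10937/9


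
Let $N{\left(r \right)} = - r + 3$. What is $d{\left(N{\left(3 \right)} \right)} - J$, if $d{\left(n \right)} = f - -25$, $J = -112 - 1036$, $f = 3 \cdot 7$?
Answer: $1194$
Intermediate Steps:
$f = 21$
$N{\left(r \right)} = 3 - r$
$J = -1148$ ($J = -112 - 1036 = -1148$)
$d{\left(n \right)} = 46$ ($d{\left(n \right)} = 21 - -25 = 21 + 25 = 46$)
$d{\left(N{\left(3 \right)} \right)} - J = 46 - -1148 = 46 + 1148 = 1194$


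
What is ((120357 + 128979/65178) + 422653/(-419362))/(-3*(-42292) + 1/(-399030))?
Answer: 714986487102903180/753706836056400929 ≈ 0.94863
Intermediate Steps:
((120357 + 128979/65178) + 422653/(-419362))/(-3*(-42292) + 1/(-399030)) = ((120357 + 128979*(1/65178)) + 422653*(-1/419362))/(126876 - 1/399030) = ((120357 + 281/142) - 422653/419362)/(50627330279/399030) = (17090975/142 - 422653/419362)*(399030/50627330279) = (1791811360306/14887351)*(399030/50627330279) = 714986487102903180/753706836056400929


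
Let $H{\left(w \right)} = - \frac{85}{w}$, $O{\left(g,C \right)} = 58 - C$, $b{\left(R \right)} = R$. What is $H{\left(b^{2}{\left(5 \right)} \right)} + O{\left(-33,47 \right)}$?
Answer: $\frac{38}{5} \approx 7.6$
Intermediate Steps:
$H{\left(b^{2}{\left(5 \right)} \right)} + O{\left(-33,47 \right)} = - \frac{85}{5^{2}} + \left(58 - 47\right) = - \frac{85}{25} + \left(58 - 47\right) = \left(-85\right) \frac{1}{25} + 11 = - \frac{17}{5} + 11 = \frac{38}{5}$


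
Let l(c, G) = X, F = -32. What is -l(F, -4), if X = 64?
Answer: -64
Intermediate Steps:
l(c, G) = 64
-l(F, -4) = -1*64 = -64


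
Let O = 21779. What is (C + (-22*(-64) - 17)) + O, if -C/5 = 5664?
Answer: -5150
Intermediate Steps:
C = -28320 (C = -5*5664 = -28320)
(C + (-22*(-64) - 17)) + O = (-28320 + (-22*(-64) - 17)) + 21779 = (-28320 + (1408 - 17)) + 21779 = (-28320 + 1391) + 21779 = -26929 + 21779 = -5150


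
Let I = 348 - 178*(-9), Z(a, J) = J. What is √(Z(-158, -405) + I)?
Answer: √1545 ≈ 39.306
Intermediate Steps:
I = 1950 (I = 348 + 1602 = 1950)
√(Z(-158, -405) + I) = √(-405 + 1950) = √1545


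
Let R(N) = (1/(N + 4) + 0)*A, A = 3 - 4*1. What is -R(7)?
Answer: 1/11 ≈ 0.090909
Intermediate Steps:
A = -1 (A = 3 - 4 = -1)
R(N) = -1/(4 + N) (R(N) = (1/(N + 4) + 0)*(-1) = (1/(4 + N) + 0)*(-1) = -1/(4 + N))
-R(7) = -(-1)/(4 + 7) = -(-1)/11 = -1*(-1/11) = 1/11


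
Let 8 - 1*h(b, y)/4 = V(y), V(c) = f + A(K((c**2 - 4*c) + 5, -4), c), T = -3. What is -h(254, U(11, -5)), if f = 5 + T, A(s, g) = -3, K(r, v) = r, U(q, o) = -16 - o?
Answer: -36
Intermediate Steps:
f = 2 (f = 5 - 3 = 2)
V(c) = -1 (V(c) = 2 - 3 = -1)
h(b, y) = 36 (h(b, y) = 32 - 4*(-1) = 32 + 4 = 36)
-h(254, U(11, -5)) = -1*36 = -36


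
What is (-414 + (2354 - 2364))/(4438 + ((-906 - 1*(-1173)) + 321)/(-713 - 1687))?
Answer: -84800/887551 ≈ -0.095544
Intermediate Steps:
(-414 + (2354 - 2364))/(4438 + ((-906 - 1*(-1173)) + 321)/(-713 - 1687)) = (-414 - 10)/(4438 + ((-906 + 1173) + 321)/(-2400)) = -424/(4438 + (267 + 321)*(-1/2400)) = -424/(4438 + 588*(-1/2400)) = -424/(4438 - 49/200) = -424/887551/200 = -424*200/887551 = -84800/887551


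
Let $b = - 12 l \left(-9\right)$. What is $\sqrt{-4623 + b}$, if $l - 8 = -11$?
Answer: $i \sqrt{4947} \approx 70.335 i$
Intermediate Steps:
$l = -3$ ($l = 8 - 11 = -3$)
$b = -324$ ($b = \left(-12\right) \left(-3\right) \left(-9\right) = 36 \left(-9\right) = -324$)
$\sqrt{-4623 + b} = \sqrt{-4623 - 324} = \sqrt{-4947} = i \sqrt{4947}$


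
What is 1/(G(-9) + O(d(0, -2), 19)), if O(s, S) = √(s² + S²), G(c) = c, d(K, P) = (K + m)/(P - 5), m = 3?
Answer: 441/13729 + 7*√17698/13729 ≈ 0.099952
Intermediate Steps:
d(K, P) = (3 + K)/(-5 + P) (d(K, P) = (K + 3)/(P - 5) = (3 + K)/(-5 + P))
O(s, S) = √(S² + s²)
1/(G(-9) + O(d(0, -2), 19)) = 1/(-9 + √(19² + ((3 + 0)/(-5 - 2))²)) = 1/(-9 + √(361 + (3/(-7))²)) = 1/(-9 + √(361 + (-⅐*3)²)) = 1/(-9 + √(361 + (-3/7)²)) = 1/(-9 + √(361 + 9/49)) = 1/(-9 + √(17698/49)) = 1/(-9 + √17698/7)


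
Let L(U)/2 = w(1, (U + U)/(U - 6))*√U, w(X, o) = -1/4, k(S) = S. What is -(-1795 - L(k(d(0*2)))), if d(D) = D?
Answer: 1795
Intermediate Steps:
w(X, o) = -¼ (w(X, o) = -1*¼ = -¼)
L(U) = -√U/2 (L(U) = 2*(-√U/4) = -√U/2)
-(-1795 - L(k(d(0*2)))) = -(-1795 - (-1)*√(0*2)/2) = -(-1795 - (-1)*√0/2) = -(-1795 - (-1)*0/2) = -(-1795 - 1*0) = -(-1795 + 0) = -1*(-1795) = 1795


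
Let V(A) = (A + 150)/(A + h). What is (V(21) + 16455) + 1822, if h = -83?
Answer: 1133003/62 ≈ 18274.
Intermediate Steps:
V(A) = (150 + A)/(-83 + A) (V(A) = (A + 150)/(A - 83) = (150 + A)/(-83 + A))
(V(21) + 16455) + 1822 = ((150 + 21)/(-83 + 21) + 16455) + 1822 = (171/(-62) + 16455) + 1822 = (-1/62*171 + 16455) + 1822 = (-171/62 + 16455) + 1822 = 1020039/62 + 1822 = 1133003/62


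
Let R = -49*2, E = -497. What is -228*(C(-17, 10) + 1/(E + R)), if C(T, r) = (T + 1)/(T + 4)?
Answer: -2167596/7735 ≈ -280.23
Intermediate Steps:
C(T, r) = (1 + T)/(4 + T)
R = -98
-228*(C(-17, 10) + 1/(E + R)) = -228*((1 - 17)/(4 - 17) + 1/(-497 - 98)) = -228*(-16/(-13) + 1/(-595)) = -228*(-1/13*(-16) - 1/595) = -228*(16/13 - 1/595) = -228*9507/7735 = -2167596/7735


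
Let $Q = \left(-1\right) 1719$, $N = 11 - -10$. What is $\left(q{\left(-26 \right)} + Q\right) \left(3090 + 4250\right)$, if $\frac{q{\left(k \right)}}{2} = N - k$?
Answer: $-11927500$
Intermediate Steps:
$N = 21$ ($N = 11 + 10 = 21$)
$Q = -1719$
$q{\left(k \right)} = 42 - 2 k$ ($q{\left(k \right)} = 2 \left(21 - k\right) = 42 - 2 k$)
$\left(q{\left(-26 \right)} + Q\right) \left(3090 + 4250\right) = \left(\left(42 - -52\right) - 1719\right) \left(3090 + 4250\right) = \left(\left(42 + 52\right) - 1719\right) 7340 = \left(94 - 1719\right) 7340 = \left(-1625\right) 7340 = -11927500$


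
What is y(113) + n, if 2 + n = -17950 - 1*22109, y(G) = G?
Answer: -39948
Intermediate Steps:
n = -40061 (n = -2 + (-17950 - 1*22109) = -2 + (-17950 - 22109) = -2 - 40059 = -40061)
y(113) + n = 113 - 40061 = -39948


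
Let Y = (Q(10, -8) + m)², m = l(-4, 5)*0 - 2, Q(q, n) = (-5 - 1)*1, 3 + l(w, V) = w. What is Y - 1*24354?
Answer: -24290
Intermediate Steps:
l(w, V) = -3 + w
Q(q, n) = -6 (Q(q, n) = -6*1 = -6)
m = -2 (m = (-3 - 4)*0 - 2 = -7*0 - 2 = 0 - 2 = -2)
Y = 64 (Y = (-6 - 2)² = (-8)² = 64)
Y - 1*24354 = 64 - 1*24354 = 64 - 24354 = -24290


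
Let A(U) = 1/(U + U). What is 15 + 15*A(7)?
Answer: 225/14 ≈ 16.071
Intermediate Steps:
A(U) = 1/(2*U)
15 + 15*A(7) = 15 + 15*((1/2)/7) = 15 + 15*((1/2)*(1/7)) = 15 + 15*(1/14) = 15 + 15/14 = 225/14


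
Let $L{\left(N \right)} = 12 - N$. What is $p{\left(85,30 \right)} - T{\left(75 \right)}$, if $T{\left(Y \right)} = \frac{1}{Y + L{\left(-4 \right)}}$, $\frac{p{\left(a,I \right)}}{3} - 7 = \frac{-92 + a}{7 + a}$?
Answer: $\frac{173809}{8372} \approx 20.761$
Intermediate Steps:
$p{\left(a,I \right)} = 21 + \frac{3 \left(-92 + a\right)}{7 + a}$ ($p{\left(a,I \right)} = 21 + 3 \frac{-92 + a}{7 + a} = 21 + \frac{3 \left(-92 + a\right)}{7 + a}$)
$T{\left(Y \right)} = \frac{1}{16 + Y}$ ($T{\left(Y \right)} = \frac{1}{Y + \left(12 - -4\right)} = \frac{1}{Y + \left(12 + 4\right)} = \frac{1}{Y + 16} = \frac{1}{16 + Y}$)
$p{\left(85,30 \right)} - T{\left(75 \right)} = \frac{3 \left(-43 + 8 \cdot 85\right)}{7 + 85} - \frac{1}{16 + 75} = \frac{3 \left(-43 + 680\right)}{92} - \frac{1}{91} = 3 \cdot \frac{1}{92} \cdot 637 - \frac{1}{91} = \frac{1911}{92} - \frac{1}{91} = \frac{173809}{8372}$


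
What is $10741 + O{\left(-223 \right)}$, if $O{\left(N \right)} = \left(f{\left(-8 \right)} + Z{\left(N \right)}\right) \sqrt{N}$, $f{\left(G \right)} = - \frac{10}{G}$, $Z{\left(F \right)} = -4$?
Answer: $10741 - \frac{11 i \sqrt{223}}{4} \approx 10741.0 - 41.066 i$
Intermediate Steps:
$O{\left(N \right)} = - \frac{11 \sqrt{N}}{4}$ ($O{\left(N \right)} = \left(- \frac{10}{-8} - 4\right) \sqrt{N} = \left(\left(-10\right) \left(- \frac{1}{8}\right) - 4\right) \sqrt{N} = \left(\frac{5}{4} - 4\right) \sqrt{N} = - \frac{11 \sqrt{N}}{4}$)
$10741 + O{\left(-223 \right)} = 10741 - \frac{11 \sqrt{-223}}{4} = 10741 - \frac{11 i \sqrt{223}}{4}$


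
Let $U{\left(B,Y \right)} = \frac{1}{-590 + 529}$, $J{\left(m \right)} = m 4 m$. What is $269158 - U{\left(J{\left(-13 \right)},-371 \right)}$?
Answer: $\frac{16418639}{61} \approx 2.6916 \cdot 10^{5}$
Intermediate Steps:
$J{\left(m \right)} = 4 m^{2}$ ($J{\left(m \right)} = 4 m m = 4 m^{2}$)
$U{\left(B,Y \right)} = - \frac{1}{61}$ ($U{\left(B,Y \right)} = \frac{1}{-61} = - \frac{1}{61}$)
$269158 - U{\left(J{\left(-13 \right)},-371 \right)} = 269158 - - \frac{1}{61} = 269158 + \frac{1}{61} = \frac{16418639}{61}$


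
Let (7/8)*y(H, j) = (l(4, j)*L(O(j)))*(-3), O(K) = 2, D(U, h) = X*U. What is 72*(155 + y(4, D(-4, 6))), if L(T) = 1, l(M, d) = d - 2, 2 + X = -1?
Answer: 60840/7 ≈ 8691.4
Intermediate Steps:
X = -3 (X = -2 - 1 = -3)
D(U, h) = -3*U
l(M, d) = -2 + d
y(H, j) = 48/7 - 24*j/7 (y(H, j) = 8*(((-2 + j)*1)*(-3))/7 = 8*((-2 + j)*(-3))/7 = 8*(6 - 3*j)/7 = 48/7 - 24*j/7)
72*(155 + y(4, D(-4, 6))) = 72*(155 + (48/7 - (-72)*(-4)/7)) = 72*(155 + (48/7 - 24/7*12)) = 72*(155 + (48/7 - 288/7)) = 72*(155 - 240/7) = 72*(845/7) = 60840/7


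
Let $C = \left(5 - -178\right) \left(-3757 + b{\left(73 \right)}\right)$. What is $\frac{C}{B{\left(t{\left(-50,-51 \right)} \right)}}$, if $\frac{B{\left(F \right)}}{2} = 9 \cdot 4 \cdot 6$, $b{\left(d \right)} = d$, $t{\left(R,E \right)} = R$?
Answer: $- \frac{18727}{12} \approx -1560.6$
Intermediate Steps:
$B{\left(F \right)} = 432$ ($B{\left(F \right)} = 2 \cdot 9 \cdot 4 \cdot 6 = 2 \cdot 9 \cdot 24 = 2 \cdot 216 = 432$)
$C = -674172$ ($C = \left(5 - -178\right) \left(-3757 + 73\right) = \left(5 + 178\right) \left(-3684\right) = 183 \left(-3684\right) = -674172$)
$\frac{C}{B{\left(t{\left(-50,-51 \right)} \right)}} = - \frac{674172}{432} = \left(-674172\right) \frac{1}{432} = - \frac{18727}{12}$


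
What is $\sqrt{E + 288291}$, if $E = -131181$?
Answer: $\sqrt{157110} \approx 396.37$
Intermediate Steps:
$\sqrt{E + 288291} = \sqrt{-131181 + 288291} = \sqrt{157110}$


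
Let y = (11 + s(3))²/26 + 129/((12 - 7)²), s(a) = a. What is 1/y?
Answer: 325/4127 ≈ 0.078750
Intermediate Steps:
y = 4127/325 (y = (11 + 3)²/26 + 129/((12 - 7)²) = 14²*(1/26) + 129/(5²) = 196*(1/26) + 129/25 = 98/13 + 129*(1/25) = 98/13 + 129/25 = 4127/325 ≈ 12.698)
1/y = 1/(4127/325) = 325/4127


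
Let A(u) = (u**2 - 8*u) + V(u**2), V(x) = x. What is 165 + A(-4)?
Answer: 229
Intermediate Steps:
A(u) = -8*u + 2*u**2 (A(u) = (u**2 - 8*u) + u**2 = -8*u + 2*u**2)
165 + A(-4) = 165 + 2*(-4)*(-4 - 4) = 165 + 2*(-4)*(-8) = 165 + 64 = 229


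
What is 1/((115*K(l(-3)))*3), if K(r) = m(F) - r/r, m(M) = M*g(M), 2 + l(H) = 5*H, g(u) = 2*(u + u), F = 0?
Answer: -1/345 ≈ -0.0028986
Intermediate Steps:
g(u) = 4*u (g(u) = 2*(2*u) = 4*u)
l(H) = -2 + 5*H
m(M) = 4*M² (m(M) = M*(4*M) = 4*M²)
K(r) = -1 (K(r) = 4*0² - r/r = 4*0 - 1*1 = 0 - 1 = -1)
1/((115*K(l(-3)))*3) = 1/((115*(-1))*3) = 1/(-115*3) = 1/(-345) = -1/345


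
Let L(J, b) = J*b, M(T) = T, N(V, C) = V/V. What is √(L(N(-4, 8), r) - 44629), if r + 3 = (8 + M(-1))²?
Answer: I*√44583 ≈ 211.15*I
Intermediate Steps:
N(V, C) = 1
r = 46 (r = -3 + (8 - 1)² = -3 + 7² = -3 + 49 = 46)
√(L(N(-4, 8), r) - 44629) = √(1*46 - 44629) = √(46 - 44629) = √(-44583) = I*√44583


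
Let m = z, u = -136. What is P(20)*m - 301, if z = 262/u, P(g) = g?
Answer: -5772/17 ≈ -339.53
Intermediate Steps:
z = -131/68 (z = 262/(-136) = 262*(-1/136) = -131/68 ≈ -1.9265)
m = -131/68 ≈ -1.9265
P(20)*m - 301 = 20*(-131/68) - 301 = -655/17 - 301 = -5772/17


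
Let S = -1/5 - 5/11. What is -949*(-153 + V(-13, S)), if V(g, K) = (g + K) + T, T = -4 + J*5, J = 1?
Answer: 8646339/55 ≈ 1.5721e+5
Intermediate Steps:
T = 1 (T = -4 + 1*5 = -4 + 5 = 1)
S = -36/55 (S = -1*⅕ - 5*1/11 = -⅕ - 5/11 = -36/55 ≈ -0.65455)
V(g, K) = 1 + K + g (V(g, K) = (g + K) + 1 = (K + g) + 1 = 1 + K + g)
-949*(-153 + V(-13, S)) = -949*(-153 + (1 - 36/55 - 13)) = -949*(-153 - 696/55) = -949*(-9111/55) = 8646339/55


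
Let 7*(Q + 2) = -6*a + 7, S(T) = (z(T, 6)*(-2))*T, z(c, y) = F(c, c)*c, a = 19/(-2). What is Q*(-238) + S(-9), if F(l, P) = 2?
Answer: -2024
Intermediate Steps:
a = -19/2 (a = 19*(-½) = -19/2 ≈ -9.5000)
z(c, y) = 2*c
S(T) = -4*T² (S(T) = ((2*T)*(-2))*T = (-4*T)*T = -4*T²)
Q = 50/7 (Q = -2 + (-6*(-19/2) + 7)/7 = -2 + (57 + 7)/7 = -2 + (⅐)*64 = -2 + 64/7 = 50/7 ≈ 7.1429)
Q*(-238) + S(-9) = (50/7)*(-238) - 4*(-9)² = -1700 - 4*81 = -1700 - 324 = -2024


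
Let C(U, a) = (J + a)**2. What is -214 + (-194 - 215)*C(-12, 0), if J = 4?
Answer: -6758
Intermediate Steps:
C(U, a) = (4 + a)**2
-214 + (-194 - 215)*C(-12, 0) = -214 + (-194 - 215)*(4 + 0)**2 = -214 - 409*4**2 = -214 - 409*16 = -214 - 6544 = -6758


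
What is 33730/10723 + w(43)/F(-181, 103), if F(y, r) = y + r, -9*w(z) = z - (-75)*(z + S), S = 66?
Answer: 55900037/3763773 ≈ 14.852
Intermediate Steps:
w(z) = -550 - 76*z/9 (w(z) = -(z - (-75)*(z + 66))/9 = -(z - (-75)*(66 + z))/9 = -(z - (-4950 - 75*z))/9 = -(z + (4950 + 75*z))/9 = -(4950 + 76*z)/9 = -550 - 76*z/9)
F(y, r) = r + y
33730/10723 + w(43)/F(-181, 103) = 33730/10723 + (-550 - 76/9*43)/(103 - 181) = 33730*(1/10723) + (-550 - 3268/9)/(-78) = 33730/10723 - 8218/9*(-1/78) = 33730/10723 + 4109/351 = 55900037/3763773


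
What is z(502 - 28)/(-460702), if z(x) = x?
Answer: -237/230351 ≈ -0.0010289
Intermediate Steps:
z(502 - 28)/(-460702) = (502 - 28)/(-460702) = 474*(-1/460702) = -237/230351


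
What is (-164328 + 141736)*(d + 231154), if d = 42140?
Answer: -6174258048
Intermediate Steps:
(-164328 + 141736)*(d + 231154) = (-164328 + 141736)*(42140 + 231154) = -22592*273294 = -6174258048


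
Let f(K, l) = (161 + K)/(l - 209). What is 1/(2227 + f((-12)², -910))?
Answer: 1119/2491708 ≈ 0.00044909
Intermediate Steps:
f(K, l) = (161 + K)/(-209 + l)
1/(2227 + f((-12)², -910)) = 1/(2227 + (161 + (-12)²)/(-209 - 910)) = 1/(2227 + (161 + 144)/(-1119)) = 1/(2227 - 1/1119*305) = 1/(2227 - 305/1119) = 1/(2491708/1119) = 1119/2491708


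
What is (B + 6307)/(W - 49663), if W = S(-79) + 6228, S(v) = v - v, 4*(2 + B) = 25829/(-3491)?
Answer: -88017191/606526340 ≈ -0.14512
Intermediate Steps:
B = -53757/13964 (B = -2 + (25829/(-3491))/4 = -2 + (25829*(-1/3491))/4 = -2 + (1/4)*(-25829/3491) = -2 - 25829/13964 = -53757/13964 ≈ -3.8497)
S(v) = 0
W = 6228 (W = 0 + 6228 = 6228)
(B + 6307)/(W - 49663) = (-53757/13964 + 6307)/(6228 - 49663) = (88017191/13964)/(-43435) = (88017191/13964)*(-1/43435) = -88017191/606526340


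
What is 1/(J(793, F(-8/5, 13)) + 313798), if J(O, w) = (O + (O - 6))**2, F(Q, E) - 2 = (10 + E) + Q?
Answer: 1/2810198 ≈ 3.5585e-7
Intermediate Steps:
F(Q, E) = 12 + E + Q (F(Q, E) = 2 + ((10 + E) + Q) = 2 + (10 + E + Q) = 12 + E + Q)
J(O, w) = (-6 + 2*O)**2 (J(O, w) = (O + (-6 + O))**2 = (-6 + 2*O)**2)
1/(J(793, F(-8/5, 13)) + 313798) = 1/(4*(-3 + 793)**2 + 313798) = 1/(4*790**2 + 313798) = 1/(4*624100 + 313798) = 1/(2496400 + 313798) = 1/2810198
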